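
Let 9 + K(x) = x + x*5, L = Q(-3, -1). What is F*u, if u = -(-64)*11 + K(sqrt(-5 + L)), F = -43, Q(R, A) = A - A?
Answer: -29885 - 258*I*sqrt(5) ≈ -29885.0 - 576.91*I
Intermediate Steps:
Q(R, A) = 0
L = 0
K(x) = -9 + 6*x (K(x) = -9 + (x + x*5) = -9 + (x + 5*x) = -9 + 6*x)
u = 695 + 6*I*sqrt(5) (u = -(-64)*11 + (-9 + 6*sqrt(-5 + 0)) = -16*(-44) + (-9 + 6*sqrt(-5)) = 704 + (-9 + 6*(I*sqrt(5))) = 704 + (-9 + 6*I*sqrt(5)) = 695 + 6*I*sqrt(5) ≈ 695.0 + 13.416*I)
F*u = -43*(695 + 6*I*sqrt(5)) = -29885 - 258*I*sqrt(5)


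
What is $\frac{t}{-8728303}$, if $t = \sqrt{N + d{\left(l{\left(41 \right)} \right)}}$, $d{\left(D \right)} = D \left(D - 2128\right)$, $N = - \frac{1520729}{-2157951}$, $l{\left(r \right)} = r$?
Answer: $- \frac{2 i \sqrt{99615265270838022}}{18835250187153} \approx - 3.3514 \cdot 10^{-5} i$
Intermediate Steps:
$N = \frac{1520729}{2157951}$ ($N = \left(-1520729\right) \left(- \frac{1}{2157951}\right) = \frac{1520729}{2157951} \approx 0.70471$)
$d{\left(D \right)} = D \left(-2128 + D\right)$
$t = \frac{2 i \sqrt{99615265270838022}}{2157951}$ ($t = \sqrt{\frac{1520729}{2157951} + 41 \left(-2128 + 41\right)} = \sqrt{\frac{1520729}{2157951} + 41 \left(-2087\right)} = \sqrt{\frac{1520729}{2157951} - 85567} = \sqrt{- \frac{184647872488}{2157951}} = \frac{2 i \sqrt{99615265270838022}}{2157951} \approx 292.52 i$)
$\frac{t}{-8728303} = \frac{\frac{2}{2157951} i \sqrt{99615265270838022}}{-8728303} = \frac{2 i \sqrt{99615265270838022}}{2157951} \left(- \frac{1}{8728303}\right) = - \frac{2 i \sqrt{99615265270838022}}{18835250187153}$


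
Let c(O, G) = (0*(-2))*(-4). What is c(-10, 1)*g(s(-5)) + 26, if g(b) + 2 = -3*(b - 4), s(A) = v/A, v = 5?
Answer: 26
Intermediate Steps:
c(O, G) = 0 (c(O, G) = 0*(-4) = 0)
s(A) = 5/A
g(b) = 10 - 3*b (g(b) = -2 - 3*(b - 4) = -2 - 3*(-4 + b) = -2 + (12 - 3*b) = 10 - 3*b)
c(-10, 1)*g(s(-5)) + 26 = 0*(10 - 15/(-5)) + 26 = 0*(10 - 15*(-1)/5) + 26 = 0*(10 - 3*(-1)) + 26 = 0*(10 + 3) + 26 = 0*13 + 26 = 0 + 26 = 26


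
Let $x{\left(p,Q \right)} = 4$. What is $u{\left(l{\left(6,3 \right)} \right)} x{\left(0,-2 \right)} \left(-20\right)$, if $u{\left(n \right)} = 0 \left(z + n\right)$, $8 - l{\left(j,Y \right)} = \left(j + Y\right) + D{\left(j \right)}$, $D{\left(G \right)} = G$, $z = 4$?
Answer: $0$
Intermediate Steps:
$l{\left(j,Y \right)} = 8 - Y - 2 j$ ($l{\left(j,Y \right)} = 8 - \left(\left(j + Y\right) + j\right) = 8 - \left(\left(Y + j\right) + j\right) = 8 - \left(Y + 2 j\right) = 8 - Y - 2 j$)
$u{\left(n \right)} = 0$ ($u{\left(n \right)} = 0 \left(4 + n\right) = 0$)
$u{\left(l{\left(6,3 \right)} \right)} x{\left(0,-2 \right)} \left(-20\right) = 0 \cdot 4 \left(-20\right) = 0 \left(-20\right) = 0$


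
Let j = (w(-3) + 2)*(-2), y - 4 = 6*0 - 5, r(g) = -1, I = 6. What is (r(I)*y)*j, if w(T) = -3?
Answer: 2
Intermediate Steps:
y = -1 (y = 4 + (6*0 - 5) = 4 + (0 - 5) = 4 - 5 = -1)
j = 2 (j = (-3 + 2)*(-2) = -1*(-2) = 2)
(r(I)*y)*j = -1*(-1)*2 = 1*2 = 2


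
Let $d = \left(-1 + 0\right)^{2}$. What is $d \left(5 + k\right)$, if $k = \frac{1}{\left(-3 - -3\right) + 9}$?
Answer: $\frac{46}{9} \approx 5.1111$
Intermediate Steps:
$d = 1$ ($d = \left(-1\right)^{2} = 1$)
$k = \frac{1}{9}$ ($k = \frac{1}{\left(-3 + 3\right) + 9} = \frac{1}{0 + 9} = \frac{1}{9} \approx 0.11111$)
$d \left(5 + k\right) = 1 \left(5 + \frac{1}{9}\right) = 1 \cdot \frac{46}{9} = \frac{46}{9}$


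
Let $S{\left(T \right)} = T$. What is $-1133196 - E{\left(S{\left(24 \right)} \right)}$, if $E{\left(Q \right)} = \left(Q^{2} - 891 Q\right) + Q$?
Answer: $-1112412$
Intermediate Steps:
$E{\left(Q \right)} = Q^{2} - 890 Q$
$-1133196 - E{\left(S{\left(24 \right)} \right)} = -1133196 - 24 \left(-890 + 24\right) = -1133196 - 24 \left(-866\right) = -1133196 - -20784 = -1133196 + 20784 = -1112412$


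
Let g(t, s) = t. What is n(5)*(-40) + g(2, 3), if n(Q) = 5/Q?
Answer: -38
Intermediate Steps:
n(5)*(-40) + g(2, 3) = (5/5)*(-40) + 2 = (5*(1/5))*(-40) + 2 = 1*(-40) + 2 = -40 + 2 = -38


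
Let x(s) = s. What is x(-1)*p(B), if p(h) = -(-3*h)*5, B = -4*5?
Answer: 300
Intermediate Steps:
B = -20
p(h) = 15*h (p(h) = -(-15)*h = 15*h)
x(-1)*p(B) = -15*(-20) = -1*(-300) = 300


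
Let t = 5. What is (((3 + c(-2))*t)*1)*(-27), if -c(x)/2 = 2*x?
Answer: -1485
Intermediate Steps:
c(x) = -4*x
(((3 + c(-2))*t)*1)*(-27) = (((3 - 4*(-2))*5)*1)*(-27) = (((3 + 8)*5)*1)*(-27) = ((11*5)*1)*(-27) = (55*1)*(-27) = 55*(-27) = -1485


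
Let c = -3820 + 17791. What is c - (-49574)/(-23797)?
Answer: 332418313/23797 ≈ 13969.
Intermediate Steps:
c = 13971
c - (-49574)/(-23797) = 13971 - (-49574)/(-23797) = 13971 - (-49574)*(-1)/23797 = 13971 - 1*49574/23797 = 13971 - 49574/23797 = 332418313/23797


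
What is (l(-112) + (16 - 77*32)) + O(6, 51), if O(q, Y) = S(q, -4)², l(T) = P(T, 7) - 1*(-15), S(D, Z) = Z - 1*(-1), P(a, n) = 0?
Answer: -2424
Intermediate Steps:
S(D, Z) = 1 + Z (S(D, Z) = Z + 1 = 1 + Z)
l(T) = 15 (l(T) = 0 - 1*(-15) = 0 + 15 = 15)
O(q, Y) = 9 (O(q, Y) = (1 - 4)² = (-3)² = 9)
(l(-112) + (16 - 77*32)) + O(6, 51) = (15 + (16 - 77*32)) + 9 = (15 + (16 - 2464)) + 9 = (15 - 2448) + 9 = -2433 + 9 = -2424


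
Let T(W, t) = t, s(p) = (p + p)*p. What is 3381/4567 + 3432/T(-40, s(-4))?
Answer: 1972767/18268 ≈ 107.99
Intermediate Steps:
s(p) = 2*p² (s(p) = (2*p)*p = 2*p²)
3381/4567 + 3432/T(-40, s(-4)) = 3381/4567 + 3432/((2*(-4)²)) = 3381*(1/4567) + 3432/((2*16)) = 3381/4567 + 3432/32 = 3381/4567 + 3432*(1/32) = 3381/4567 + 429/4 = 1972767/18268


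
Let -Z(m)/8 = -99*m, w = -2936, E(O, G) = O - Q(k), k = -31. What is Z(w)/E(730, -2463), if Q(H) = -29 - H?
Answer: -290664/91 ≈ -3194.1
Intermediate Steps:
E(O, G) = -2 + O (E(O, G) = O - (-29 - 1*(-31)) = O - (-29 + 31) = O - 1*2 = O - 2 = -2 + O)
Z(m) = 792*m (Z(m) = -(-792)*m = 792*m)
Z(w)/E(730, -2463) = (792*(-2936))/(-2 + 730) = -2325312/728 = -2325312*1/728 = -290664/91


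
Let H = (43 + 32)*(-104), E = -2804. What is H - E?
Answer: -4996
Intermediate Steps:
H = -7800 (H = 75*(-104) = -7800)
H - E = -7800 - 1*(-2804) = -7800 + 2804 = -4996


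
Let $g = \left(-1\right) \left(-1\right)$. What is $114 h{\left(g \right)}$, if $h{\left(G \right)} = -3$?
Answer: $-342$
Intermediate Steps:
$g = 1$
$114 h{\left(g \right)} = 114 \left(-3\right) = -342$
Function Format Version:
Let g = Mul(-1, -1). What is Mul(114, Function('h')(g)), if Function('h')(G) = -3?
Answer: -342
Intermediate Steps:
g = 1
Mul(114, Function('h')(g)) = Mul(114, -3) = -342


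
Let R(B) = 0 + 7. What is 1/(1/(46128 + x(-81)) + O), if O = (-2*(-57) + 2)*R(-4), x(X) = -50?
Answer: 46078/37415337 ≈ 0.0012315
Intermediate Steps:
R(B) = 7
O = 812 (O = (-2*(-57) + 2)*7 = (114 + 2)*7 = 116*7 = 812)
1/(1/(46128 + x(-81)) + O) = 1/(1/(46128 - 50) + 812) = 1/(1/46078 + 812) = 1/(37415337/46078) = 46078/37415337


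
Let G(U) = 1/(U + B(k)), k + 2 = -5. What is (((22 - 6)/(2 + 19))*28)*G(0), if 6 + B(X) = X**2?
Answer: 64/129 ≈ 0.49612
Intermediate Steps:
k = -7 (k = -2 - 5 = -7)
B(X) = -6 + X**2
G(U) = 1/(43 + U) (G(U) = 1/(U + (-6 + (-7)**2)) = 1/(U + (-6 + 49)) = 1/(U + 43) = 1/(43 + U))
(((22 - 6)/(2 + 19))*28)*G(0) = (((22 - 6)/(2 + 19))*28)/(43 + 0) = ((16/21)*28)/43 = ((16*(1/21))*28)*(1/43) = ((16/21)*28)*(1/43) = (64/3)*(1/43) = 64/129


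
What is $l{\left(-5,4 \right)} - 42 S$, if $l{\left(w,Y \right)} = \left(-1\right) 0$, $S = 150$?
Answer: $-6300$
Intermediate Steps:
$l{\left(w,Y \right)} = 0$
$l{\left(-5,4 \right)} - 42 S = 0 - 6300 = -6300$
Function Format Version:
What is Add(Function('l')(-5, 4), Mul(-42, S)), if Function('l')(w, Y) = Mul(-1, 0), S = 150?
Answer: -6300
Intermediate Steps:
Function('l')(w, Y) = 0
Add(Function('l')(-5, 4), Mul(-42, S)) = Add(0, Mul(-42, 150)) = Add(0, -6300) = -6300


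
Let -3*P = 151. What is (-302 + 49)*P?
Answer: 38203/3 ≈ 12734.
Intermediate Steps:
P = -151/3 (P = -⅓*151 = -151/3 ≈ -50.333)
(-302 + 49)*P = (-302 + 49)*(-151/3) = -253*(-151/3) = 38203/3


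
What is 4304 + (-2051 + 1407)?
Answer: 3660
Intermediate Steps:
4304 + (-2051 + 1407) = 4304 - 644 = 3660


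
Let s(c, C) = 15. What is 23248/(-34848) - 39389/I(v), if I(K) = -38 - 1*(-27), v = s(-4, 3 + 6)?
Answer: 7797569/2178 ≈ 3580.2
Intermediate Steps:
v = 15
I(K) = -11 (I(K) = -38 + 27 = -11)
23248/(-34848) - 39389/I(v) = 23248/(-34848) - 39389/(-11) = 23248*(-1/34848) - 39389*(-1/11) = -1453/2178 + 39389/11 = 7797569/2178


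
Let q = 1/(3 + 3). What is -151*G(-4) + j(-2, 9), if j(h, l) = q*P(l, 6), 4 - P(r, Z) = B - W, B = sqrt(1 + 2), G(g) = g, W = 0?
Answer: 1814/3 - sqrt(3)/6 ≈ 604.38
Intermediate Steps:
B = sqrt(3) ≈ 1.7320
q = 1/6 ≈ 0.16667
P(r, Z) = 4 - sqrt(3) (P(r, Z) = 4 - (sqrt(3) - 1*0) = 4 - (sqrt(3) + 0) = 4 - sqrt(3))
j(h, l) = 2/3 - sqrt(3)/6 (j(h, l) = (4 - sqrt(3))/6 = 2/3 - sqrt(3)/6)
-151*G(-4) + j(-2, 9) = -151*(-4) + (2/3 - sqrt(3)/6) = 604 + (2/3 - sqrt(3)/6) = 1814/3 - sqrt(3)/6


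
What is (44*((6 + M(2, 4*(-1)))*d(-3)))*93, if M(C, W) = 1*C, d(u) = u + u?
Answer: -196416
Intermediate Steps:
d(u) = 2*u
M(C, W) = C
(44*((6 + M(2, 4*(-1)))*d(-3)))*93 = (44*((6 + 2)*(2*(-3))))*93 = (44*(8*(-6)))*93 = (44*(-48))*93 = -2112*93 = -196416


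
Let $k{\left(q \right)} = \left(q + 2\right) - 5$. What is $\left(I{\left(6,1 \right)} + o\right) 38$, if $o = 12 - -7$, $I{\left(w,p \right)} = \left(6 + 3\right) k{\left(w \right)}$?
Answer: $1748$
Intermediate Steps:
$k{\left(q \right)} = -3 + q$ ($k{\left(q \right)} = \left(2 + q\right) - 5 = -3 + q$)
$I{\left(w,p \right)} = -27 + 9 w$ ($I{\left(w,p \right)} = \left(6 + 3\right) \left(-3 + w\right) = 9 \left(-3 + w\right) = -27 + 9 w$)
$o = 19$ ($o = 12 + 7 = 19$)
$\left(I{\left(6,1 \right)} + o\right) 38 = \left(\left(-27 + 9 \cdot 6\right) + 19\right) 38 = \left(\left(-27 + 54\right) + 19\right) 38 = \left(27 + 19\right) 38 = 46 \cdot 38 = 1748$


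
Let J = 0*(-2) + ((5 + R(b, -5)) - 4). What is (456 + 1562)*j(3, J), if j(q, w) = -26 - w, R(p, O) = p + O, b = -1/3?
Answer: -131170/3 ≈ -43723.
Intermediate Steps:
b = -1/3 (b = -1*1/3 = -1/3 ≈ -0.33333)
R(p, O) = O + p
J = -13/3 (J = 0*(-2) + ((5 + (-5 - 1/3)) - 4) = 0 + ((5 - 16/3) - 4) = 0 + (-1/3 - 4) = 0 - 13/3 = -13/3 ≈ -4.3333)
(456 + 1562)*j(3, J) = (456 + 1562)*(-26 - 1*(-13/3)) = 2018*(-26 + 13/3) = 2018*(-65/3) = -131170/3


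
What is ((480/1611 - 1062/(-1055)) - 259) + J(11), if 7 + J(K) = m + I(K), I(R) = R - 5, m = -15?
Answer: -155058031/566535 ≈ -273.70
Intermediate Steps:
I(R) = -5 + R
J(K) = -27 + K (J(K) = -7 + (-15 + (-5 + K)) = -7 + (-20 + K) = -27 + K)
((480/1611 - 1062/(-1055)) - 259) + J(11) = ((480/1611 - 1062/(-1055)) - 259) + (-27 + 11) = ((480*(1/1611) - 1062*(-1/1055)) - 259) - 16 = ((160/537 + 1062/1055) - 259) - 16 = (739094/566535 - 259) - 16 = -145993471/566535 - 16 = -155058031/566535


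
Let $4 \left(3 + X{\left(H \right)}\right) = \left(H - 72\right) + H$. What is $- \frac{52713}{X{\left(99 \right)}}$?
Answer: $- \frac{35142}{19} \approx -1849.6$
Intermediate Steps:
$X{\left(H \right)} = -21 + \frac{H}{2}$ ($X{\left(H \right)} = -3 + \frac{\left(H - 72\right) + H}{4} = -3 + \frac{\left(-72 + H\right) + H}{4} = -3 + \frac{-72 + 2 H}{4} = -3 + \left(-18 + \frac{H}{2}\right) = -21 + \frac{H}{2}$)
$- \frac{52713}{X{\left(99 \right)}} = - \frac{52713}{-21 + \frac{1}{2} \cdot 99} = - \frac{52713}{-21 + \frac{99}{2}} = - \frac{52713}{\frac{57}{2}} = \left(-52713\right) \frac{2}{57} = - \frac{35142}{19}$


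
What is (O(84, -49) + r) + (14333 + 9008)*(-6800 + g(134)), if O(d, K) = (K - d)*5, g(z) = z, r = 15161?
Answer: -155576610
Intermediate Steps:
O(d, K) = -5*d + 5*K
(O(84, -49) + r) + (14333 + 9008)*(-6800 + g(134)) = ((-5*84 + 5*(-49)) + 15161) + (14333 + 9008)*(-6800 + 134) = ((-420 - 245) + 15161) + 23341*(-6666) = (-665 + 15161) - 155591106 = 14496 - 155591106 = -155576610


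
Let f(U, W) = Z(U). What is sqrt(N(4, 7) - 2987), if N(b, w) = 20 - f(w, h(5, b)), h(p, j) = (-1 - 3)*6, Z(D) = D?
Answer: I*sqrt(2974) ≈ 54.534*I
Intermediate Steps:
h(p, j) = -24 (h(p, j) = -4*6 = -24)
f(U, W) = U
N(b, w) = 20 - w
sqrt(N(4, 7) - 2987) = sqrt((20 - 1*7) - 2987) = sqrt((20 - 7) - 2987) = sqrt(13 - 2987) = sqrt(-2974) = I*sqrt(2974)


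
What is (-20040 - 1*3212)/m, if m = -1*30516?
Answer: 5813/7629 ≈ 0.76196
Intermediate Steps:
m = -30516
(-20040 - 1*3212)/m = (-20040 - 1*3212)/(-30516) = (-20040 - 3212)*(-1/30516) = -23252*(-1/30516) = 5813/7629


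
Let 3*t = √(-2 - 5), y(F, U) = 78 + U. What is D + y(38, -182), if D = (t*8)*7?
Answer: -104 + 56*I*√7/3 ≈ -104.0 + 49.387*I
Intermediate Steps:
t = I*√7/3 (t = √(-2 - 5)/3 = √(-7)/3 = (I*√7)/3 = I*√7/3 ≈ 0.88192*I)
D = 56*I*√7/3 (D = ((I*√7/3)*8)*7 = (8*I*√7/3)*7 = 56*I*√7/3 ≈ 49.387*I)
D + y(38, -182) = 56*I*√7/3 + (78 - 182) = 56*I*√7/3 - 104 = -104 + 56*I*√7/3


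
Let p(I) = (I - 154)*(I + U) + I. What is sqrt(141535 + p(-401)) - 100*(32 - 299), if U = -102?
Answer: 26700 + sqrt(420299) ≈ 27348.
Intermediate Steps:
p(I) = I + (-154 + I)*(-102 + I) (p(I) = (I - 154)*(I - 102) + I = (-154 + I)*(-102 + I) + I = I + (-154 + I)*(-102 + I))
sqrt(141535 + p(-401)) - 100*(32 - 299) = sqrt(141535 + (15708 + (-401)**2 - 255*(-401))) - 100*(32 - 299) = sqrt(141535 + (15708 + 160801 + 102255)) - 100*(-267) = sqrt(141535 + 278764) + 26700 = sqrt(420299) + 26700 = 26700 + sqrt(420299)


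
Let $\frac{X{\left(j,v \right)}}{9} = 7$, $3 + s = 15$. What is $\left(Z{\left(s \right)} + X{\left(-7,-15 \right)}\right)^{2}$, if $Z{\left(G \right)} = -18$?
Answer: $2025$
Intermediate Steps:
$s = 12$ ($s = -3 + 15 = 12$)
$X{\left(j,v \right)} = 63$ ($X{\left(j,v \right)} = 9 \cdot 7 = 63$)
$\left(Z{\left(s \right)} + X{\left(-7,-15 \right)}\right)^{2} = \left(-18 + 63\right)^{2} = 45^{2} = 2025$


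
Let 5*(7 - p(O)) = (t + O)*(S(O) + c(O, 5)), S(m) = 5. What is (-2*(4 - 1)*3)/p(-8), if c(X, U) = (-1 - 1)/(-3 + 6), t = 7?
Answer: -135/59 ≈ -2.2881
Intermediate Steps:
c(X, U) = -⅔ (c(X, U) = -2/3 = -2*⅓ = -⅔)
p(O) = 14/15 - 13*O/15 (p(O) = 7 - (7 + O)*(5 - ⅔)/5 = 7 - (7 + O)*13/(5*3) = 7 - (91/3 + 13*O/3)/5 = 7 + (-91/15 - 13*O/15) = 14/15 - 13*O/15)
(-2*(4 - 1)*3)/p(-8) = (-2*(4 - 1)*3)/(14/15 - 13/15*(-8)) = (-6*3)/(14/15 + 104/15) = (-2*9)/(118/15) = -18*15/118 = -135/59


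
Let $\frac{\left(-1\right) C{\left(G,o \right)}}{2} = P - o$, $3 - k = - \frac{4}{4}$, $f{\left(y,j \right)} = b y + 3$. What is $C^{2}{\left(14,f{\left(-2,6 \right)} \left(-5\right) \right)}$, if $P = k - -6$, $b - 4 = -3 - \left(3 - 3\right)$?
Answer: $900$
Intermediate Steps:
$b = 1$ ($b = 4 - 3 = 1$)
$f{\left(y,j \right)} = 3 + y$ ($f{\left(y,j \right)} = 1 y + 3 = y + 3 = 3 + y$)
$k = 4$ ($k = 3 - - \frac{4}{4} = 3 - \left(-4\right) \frac{1}{4} = 3 - -1 = 3 + 1 = 4$)
$P = 10$ ($P = 4 - -6 = 4 + 6 = 10$)
$C{\left(G,o \right)} = -20 + 2 o$ ($C{\left(G,o \right)} = - 2 \left(10 - o\right) = -20 + 2 o$)
$C^{2}{\left(14,f{\left(-2,6 \right)} \left(-5\right) \right)} = \left(-20 + 2 \left(3 - 2\right) \left(-5\right)\right)^{2} = \left(-20 + 2 \cdot 1 \left(-5\right)\right)^{2} = \left(-20 + 2 \left(-5\right)\right)^{2} = \left(-20 - 10\right)^{2} = \left(-30\right)^{2} = 900$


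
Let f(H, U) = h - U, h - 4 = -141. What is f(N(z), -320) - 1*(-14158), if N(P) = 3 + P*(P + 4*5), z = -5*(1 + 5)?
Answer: 14341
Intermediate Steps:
z = -30 (z = -5*6 = -30)
N(P) = 3 + P*(20 + P) (N(P) = 3 + P*(P + 20) = 3 + P*(20 + P))
h = -137 (h = 4 - 141 = -137)
f(H, U) = -137 - U
f(N(z), -320) - 1*(-14158) = (-137 - 1*(-320)) - 1*(-14158) = (-137 + 320) + 14158 = 183 + 14158 = 14341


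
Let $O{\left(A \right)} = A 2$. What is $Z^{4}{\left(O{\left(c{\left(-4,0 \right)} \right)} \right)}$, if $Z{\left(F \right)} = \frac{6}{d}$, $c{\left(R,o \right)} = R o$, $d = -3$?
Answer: $16$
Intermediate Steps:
$O{\left(A \right)} = 2 A$
$Z{\left(F \right)} = -2$ ($Z{\left(F \right)} = \frac{6}{-3} = 6 \left(- \frac{1}{3}\right) = -2$)
$Z^{4}{\left(O{\left(c{\left(-4,0 \right)} \right)} \right)} = \left(-2\right)^{4} = 16$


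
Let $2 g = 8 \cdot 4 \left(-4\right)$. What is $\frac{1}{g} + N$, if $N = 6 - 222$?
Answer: $- \frac{13825}{64} \approx -216.02$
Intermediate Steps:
$N = -216$ ($N = 6 - 222 = -216$)
$g = -64$ ($g = \frac{8 \cdot 4 \left(-4\right)}{2} = \frac{32 \left(-4\right)}{2} = \frac{1}{2} \left(-128\right) = -64$)
$\frac{1}{g} + N = \frac{1}{-64} - 216 = - \frac{1}{64} - 216 = - \frac{13825}{64}$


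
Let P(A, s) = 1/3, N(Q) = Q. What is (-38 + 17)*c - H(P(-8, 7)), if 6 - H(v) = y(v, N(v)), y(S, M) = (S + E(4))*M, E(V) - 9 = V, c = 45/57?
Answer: -3101/171 ≈ -18.134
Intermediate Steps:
c = 15/19 (c = 45*(1/57) = 15/19 ≈ 0.78947)
E(V) = 9 + V
P(A, s) = ⅓
y(S, M) = M*(13 + S) (y(S, M) = (S + (9 + 4))*M = (S + 13)*M = (13 + S)*M = M*(13 + S))
H(v) = 6 - v*(13 + v)
(-38 + 17)*c - H(P(-8, 7)) = (-38 + 17)*(15/19) - (6 - 1*⅓*(13 + ⅓)) = -21*15/19 - (6 - 1*⅓*40/3) = -315/19 - (6 - 40/9) = -315/19 - 1*14/9 = -315/19 - 14/9 = -3101/171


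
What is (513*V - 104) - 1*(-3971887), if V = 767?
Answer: 4365254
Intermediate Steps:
(513*V - 104) - 1*(-3971887) = (513*767 - 104) - 1*(-3971887) = (393471 - 104) + 3971887 = 393367 + 3971887 = 4365254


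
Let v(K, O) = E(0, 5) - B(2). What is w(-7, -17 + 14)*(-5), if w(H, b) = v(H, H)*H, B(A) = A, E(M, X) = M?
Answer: -70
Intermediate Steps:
v(K, O) = -2 (v(K, O) = 0 - 1*2 = 0 - 2 = -2)
w(H, b) = -2*H
w(-7, -17 + 14)*(-5) = -2*(-7)*(-5) = 14*(-5) = -70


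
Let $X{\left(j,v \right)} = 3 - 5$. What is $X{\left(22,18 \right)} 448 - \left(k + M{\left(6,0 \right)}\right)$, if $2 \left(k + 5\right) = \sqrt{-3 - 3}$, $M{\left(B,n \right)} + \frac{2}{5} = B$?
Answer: $- \frac{4483}{5} - \frac{i \sqrt{6}}{2} \approx -896.6 - 1.2247 i$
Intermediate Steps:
$M{\left(B,n \right)} = - \frac{2}{5} + B$
$X{\left(j,v \right)} = -2$ ($X{\left(j,v \right)} = 3 - 5 = -2$)
$k = -5 + \frac{i \sqrt{6}}{2}$ ($k = -5 + \frac{\sqrt{-3 - 3}}{2} = -5 + \frac{\sqrt{-6}}{2} = -5 + \frac{i \sqrt{6}}{2} \approx -5.0 + 1.2247 i$)
$X{\left(22,18 \right)} 448 - \left(k + M{\left(6,0 \right)}\right) = \left(-2\right) 448 - \left(\left(-5 + \frac{i \sqrt{6}}{2}\right) + \left(- \frac{2}{5} + 6\right)\right) = -896 - \left(\left(-5 + \frac{i \sqrt{6}}{2}\right) + \frac{28}{5}\right) = -896 - \left(\frac{3}{5} + \frac{i \sqrt{6}}{2}\right) = - \frac{4483}{5} - \frac{i \sqrt{6}}{2}$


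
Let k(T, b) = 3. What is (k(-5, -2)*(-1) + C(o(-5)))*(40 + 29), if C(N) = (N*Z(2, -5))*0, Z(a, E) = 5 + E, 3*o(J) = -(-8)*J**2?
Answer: -207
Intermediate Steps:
o(J) = 8*J**2/3 (o(J) = (-(-8)*J**2)/3 = (8*J**2)/3 = 8*J**2/3)
C(N) = 0 (C(N) = (N*(5 - 5))*0 = (N*0)*0 = 0*0 = 0)
(k(-5, -2)*(-1) + C(o(-5)))*(40 + 29) = (3*(-1) + 0)*(40 + 29) = (-3 + 0)*69 = -3*69 = -207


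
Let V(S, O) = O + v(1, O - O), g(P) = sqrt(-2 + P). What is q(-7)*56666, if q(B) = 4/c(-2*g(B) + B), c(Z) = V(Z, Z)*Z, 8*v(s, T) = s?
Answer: 175891264/452965 - 1207665792*I/452965 ≈ 388.31 - 2666.1*I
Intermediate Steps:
v(s, T) = s/8
V(S, O) = 1/8 + O (V(S, O) = O + (1/8)*1 = O + 1/8 = 1/8 + O)
c(Z) = Z*(1/8 + Z) (c(Z) = (1/8 + Z)*Z = Z*(1/8 + Z))
q(B) = 4/((B - 2*sqrt(-2 + B))*(1/8 + B - 2*sqrt(-2 + B))) (q(B) = 4/(((-2*sqrt(-2 + B) + B)*(1/8 + (-2*sqrt(-2 + B) + B)))) = 4/(((B - 2*sqrt(-2 + B))*(1/8 + (B - 2*sqrt(-2 + B))))) = 4/(((B - 2*sqrt(-2 + B))*(1/8 + B - 2*sqrt(-2 + B)))) = 4*(1/((B - 2*sqrt(-2 + B))*(1/8 + B - 2*sqrt(-2 + B)))) = 4/((B - 2*sqrt(-2 + B))*(1/8 + B - 2*sqrt(-2 + B))))
q(-7)*56666 = (32/((-7 - 2*sqrt(-2 - 7))*(1 - 16*sqrt(-2 - 7) + 8*(-7))))*56666 = (32/((-7 - 6*I)*(1 - 48*I - 56)))*56666 = (32*((-7 + 6*I)/85)/(-55 - 48*I))*56666 = (32*((-7 + 6*I)/85)*((-55 + 48*I)/5329))*56666 = (32*(-55 + 48*I)*(-7 + 6*I)/452965)*56666 = 1813312*(-55 + 48*I)*(-7 + 6*I)/452965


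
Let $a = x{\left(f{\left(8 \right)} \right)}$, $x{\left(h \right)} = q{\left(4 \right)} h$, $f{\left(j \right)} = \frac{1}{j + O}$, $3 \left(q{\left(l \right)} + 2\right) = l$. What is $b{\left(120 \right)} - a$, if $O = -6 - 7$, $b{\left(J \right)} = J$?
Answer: $\frac{1798}{15} \approx 119.87$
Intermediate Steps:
$q{\left(l \right)} = -2 + \frac{l}{3}$
$O = -13$
$f{\left(j \right)} = \frac{1}{-13 + j}$ ($f{\left(j \right)} = \frac{1}{j - 13} = \frac{1}{-13 + j}$)
$x{\left(h \right)} = - \frac{2 h}{3}$ ($x{\left(h \right)} = \left(-2 + \frac{1}{3} \cdot 4\right) h = \left(-2 + \frac{4}{3}\right) h = - \frac{2 h}{3}$)
$a = \frac{2}{15}$ ($a = - \frac{2}{3 \left(-13 + 8\right)} = - \frac{2}{3 \left(-5\right)} = \left(- \frac{2}{3}\right) \left(- \frac{1}{5}\right) = \frac{2}{15} \approx 0.13333$)
$b{\left(120 \right)} - a = 120 - \frac{2}{15} = \frac{1798}{15}$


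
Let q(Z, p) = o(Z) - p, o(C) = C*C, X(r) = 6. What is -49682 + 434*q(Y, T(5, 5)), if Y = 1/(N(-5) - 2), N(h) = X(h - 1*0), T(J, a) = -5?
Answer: -379879/8 ≈ -47485.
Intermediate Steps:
N(h) = 6
Y = 1/4 (Y = 1/(6 - 2) = 1/4 ≈ 0.25000)
o(C) = C**2
q(Z, p) = Z**2 - p
-49682 + 434*q(Y, T(5, 5)) = -49682 + 434*((1/4)**2 - 1*(-5)) = -49682 + 434*(1/16 + 5) = -49682 + 434*(81/16) = -49682 + 17577/8 = -379879/8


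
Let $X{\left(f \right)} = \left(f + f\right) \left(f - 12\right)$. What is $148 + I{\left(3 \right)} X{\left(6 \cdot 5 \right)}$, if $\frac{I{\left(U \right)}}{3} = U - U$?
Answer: $148$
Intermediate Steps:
$I{\left(U \right)} = 0$ ($I{\left(U \right)} = 3 \left(U - U\right) = 3 \cdot 0 = 0$)
$X{\left(f \right)} = 2 f \left(-12 + f\right)$
$148 + I{\left(3 \right)} X{\left(6 \cdot 5 \right)} = 148 + 0 \cdot 2 \cdot 6 \cdot 5 \left(-12 + 6 \cdot 5\right) = 148 + 0 \cdot 2 \cdot 30 \left(-12 + 30\right) = 148 + 0 \cdot 2 \cdot 30 \cdot 18 = 148 + 0 \cdot 1080 = 148 + 0 = 148$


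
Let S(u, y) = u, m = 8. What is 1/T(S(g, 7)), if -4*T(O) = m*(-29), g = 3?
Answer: 1/58 ≈ 0.017241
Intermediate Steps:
T(O) = 58 (T(O) = -2*(-29) = -1/4*(-232) = 58)
1/T(S(g, 7)) = 1/58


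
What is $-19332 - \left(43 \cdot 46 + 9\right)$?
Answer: $-21319$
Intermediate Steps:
$-19332 - \left(43 \cdot 46 + 9\right) = -19332 - \left(1978 + 9\right) = -19332 - 1987 = -21319$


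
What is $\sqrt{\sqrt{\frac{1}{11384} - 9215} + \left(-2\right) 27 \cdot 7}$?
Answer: $\frac{\sqrt{-3061692648 + 4269 i \sqrt{33172836546}}}{2846} \approx 2.4494 + 19.596 i$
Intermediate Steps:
$\sqrt{\sqrt{\frac{1}{11384} - 9215} + \left(-2\right) 27 \cdot 7} = \sqrt{\sqrt{\frac{1}{11384} - 9215} - 378} = \sqrt{\sqrt{- \frac{104903559}{11384}} - 378} = \sqrt{\frac{3 i \sqrt{33172836546}}{5692} - 378} = \sqrt{-378 + \frac{3 i \sqrt{33172836546}}{5692}}$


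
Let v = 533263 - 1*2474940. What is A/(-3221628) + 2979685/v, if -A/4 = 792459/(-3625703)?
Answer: -2900392694356171876/1890006759007631639 ≈ -1.5346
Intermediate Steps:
A = 3169836/3625703 (A = -3169836/(-3625703) = -3169836*(-1)/3625703 = -4*(-792459/3625703) = 3169836/3625703 ≈ 0.87427)
v = -1941677 (v = 533263 - 2474940 = -1941677)
A/(-3221628) + 2979685/v = (3169836/3625703)/(-3221628) + 2979685/(-1941677) = (3169836/3625703)*(-1/3221628) + 2979685*(-1/1941677) = -264153/973388858707 - 2979685/1941677 = -2900392694356171876/1890006759007631639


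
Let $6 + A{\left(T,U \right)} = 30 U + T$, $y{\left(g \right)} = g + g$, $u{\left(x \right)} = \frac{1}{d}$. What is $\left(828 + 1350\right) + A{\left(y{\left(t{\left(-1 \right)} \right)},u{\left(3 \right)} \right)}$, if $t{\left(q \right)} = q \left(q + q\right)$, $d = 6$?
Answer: $2181$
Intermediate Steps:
$u{\left(x \right)} = \frac{1}{6}$
$t{\left(q \right)} = 2 q^{2}$ ($t{\left(q \right)} = q 2 q = 2 q^{2}$)
$y{\left(g \right)} = 2 g$
$A{\left(T,U \right)} = -6 + T + 30 U$ ($A{\left(T,U \right)} = -6 + \left(30 U + T\right) = -6 + \left(T + 30 U\right) = -6 + T + 30 U$)
$\left(828 + 1350\right) + A{\left(y{\left(t{\left(-1 \right)} \right)},u{\left(3 \right)} \right)} = \left(828 + 1350\right) + \left(-6 + 2 \cdot 2 \left(-1\right)^{2} + 30 \cdot \frac{1}{6}\right) = 2178 + \left(-6 + 2 \cdot 2 \cdot 1 + 5\right) = 2178 + \left(-6 + 2 \cdot 2 + 5\right) = 2178 + \left(-6 + 4 + 5\right) = 2178 + 3 = 2181$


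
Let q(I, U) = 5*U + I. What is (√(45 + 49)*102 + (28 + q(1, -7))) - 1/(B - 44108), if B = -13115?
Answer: -343337/57223 + 102*√94 ≈ 982.93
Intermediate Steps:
q(I, U) = I + 5*U
(√(45 + 49)*102 + (28 + q(1, -7))) - 1/(B - 44108) = (√(45 + 49)*102 + (28 + (1 + 5*(-7)))) - 1/(-13115 - 44108) = (√94*102 + (28 + (1 - 35))) - 1/(-57223) = (102*√94 + (28 - 34)) - 1*(-1/57223) = (102*√94 - 6) + 1/57223 = (-6 + 102*√94) + 1/57223 = -343337/57223 + 102*√94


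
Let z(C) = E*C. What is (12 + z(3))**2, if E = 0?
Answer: 144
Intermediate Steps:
z(C) = 0 (z(C) = 0*C = 0)
(12 + z(3))**2 = (12 + 0)**2 = 12**2 = 144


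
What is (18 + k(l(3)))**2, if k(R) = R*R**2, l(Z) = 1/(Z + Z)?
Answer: 15124321/46656 ≈ 324.17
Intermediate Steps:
l(Z) = 1/(2*Z)
k(R) = R**3
(18 + k(l(3)))**2 = (18 + ((1/2)/3)**3)**2 = (18 + ((1/2)*(1/3))**3)**2 = (18 + (1/6)**3)**2 = (18 + 1/216)**2 = (3889/216)**2 = 15124321/46656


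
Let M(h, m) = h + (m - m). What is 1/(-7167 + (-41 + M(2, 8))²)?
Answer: -1/5646 ≈ -0.00017712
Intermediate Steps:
M(h, m) = h (M(h, m) = h + 0 = h)
1/(-7167 + (-41 + M(2, 8))²) = 1/(-7167 + (-41 + 2)²) = 1/(-7167 + (-39)²) = 1/(-7167 + 1521) = 1/(-5646) = -1/5646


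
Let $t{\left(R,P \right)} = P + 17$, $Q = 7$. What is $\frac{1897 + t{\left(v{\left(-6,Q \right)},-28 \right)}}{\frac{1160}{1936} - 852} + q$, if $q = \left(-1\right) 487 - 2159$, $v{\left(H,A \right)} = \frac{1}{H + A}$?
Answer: $- \frac{545635606}{206039} \approx -2648.2$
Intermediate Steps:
$v{\left(H,A \right)} = \frac{1}{A + H}$
$q = -2646$ ($q = -487 - 2159 = -2646$)
$t{\left(R,P \right)} = 17 + P$
$\frac{1897 + t{\left(v{\left(-6,Q \right)},-28 \right)}}{\frac{1160}{1936} - 852} + q = \frac{1897 + \left(17 - 28\right)}{\frac{1160}{1936} - 852} - 2646 = \frac{1897 - 11}{1160 \cdot \frac{1}{1936} - 852} - 2646 = \frac{1886}{\frac{145}{242} - 852} - 2646 = \frac{1886}{- \frac{206039}{242}} - 2646 = 1886 \left(- \frac{242}{206039}\right) - 2646 = - \frac{456412}{206039} - 2646 = - \frac{545635606}{206039}$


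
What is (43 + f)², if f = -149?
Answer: 11236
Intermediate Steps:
(43 + f)² = (43 - 149)² = (-106)² = 11236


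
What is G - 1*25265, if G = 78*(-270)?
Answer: -46325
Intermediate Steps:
G = -21060
G - 1*25265 = -21060 - 1*25265 = -21060 - 25265 = -46325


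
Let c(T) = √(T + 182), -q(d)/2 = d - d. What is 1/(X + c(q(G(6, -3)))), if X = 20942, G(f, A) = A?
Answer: 10471/219283591 - √182/438567182 ≈ 4.7720e-5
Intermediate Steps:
q(d) = 0 (q(d) = -2*(d - d) = -2*0 = 0)
c(T) = √(182 + T)
1/(X + c(q(G(6, -3)))) = 1/(20942 + √(182 + 0)) = 1/(20942 + √182)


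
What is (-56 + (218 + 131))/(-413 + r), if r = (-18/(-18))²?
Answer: -293/412 ≈ -0.71117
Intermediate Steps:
r = 1 (r = (-18*(-1/18))² = 1² = 1)
(-56 + (218 + 131))/(-413 + r) = (-56 + (218 + 131))/(-413 + 1) = (-56 + 349)/(-412) = 293*(-1/412) = -293/412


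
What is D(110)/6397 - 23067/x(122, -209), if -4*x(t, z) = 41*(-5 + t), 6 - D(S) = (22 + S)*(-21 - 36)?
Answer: 69595534/3409601 ≈ 20.412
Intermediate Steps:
D(S) = 1260 + 57*S (D(S) = 6 - (22 + S)*(-21 - 36) = 6 - (22 + S)*(-57) = 6 - (-1254 - 57*S) = 6 + (1254 + 57*S) = 1260 + 57*S)
x(t, z) = 205/4 - 41*t/4 (x(t, z) = -41*(-5 + t)/4 = -(-205 + 41*t)/4 = 205/4 - 41*t/4)
D(110)/6397 - 23067/x(122, -209) = (1260 + 57*110)/6397 - 23067/(205/4 - 41/4*122) = (1260 + 6270)*(1/6397) - 23067/(205/4 - 2501/2) = 7530*(1/6397) - 23067/(-4797/4) = 7530/6397 - 23067*(-4/4797) = 7530/6397 + 10252/533 = 69595534/3409601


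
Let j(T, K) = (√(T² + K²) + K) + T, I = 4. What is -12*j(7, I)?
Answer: -132 - 12*√65 ≈ -228.75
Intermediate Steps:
j(T, K) = K + T + √(K² + T²) (j(T, K) = (√(K² + T²) + K) + T = (K + √(K² + T²)) + T = K + T + √(K² + T²))
-12*j(7, I) = -12*(4 + 7 + √(4² + 7²)) = -12*(4 + 7 + √(16 + 49)) = -12*(4 + 7 + √65) = -12*(11 + √65) = -132 - 12*√65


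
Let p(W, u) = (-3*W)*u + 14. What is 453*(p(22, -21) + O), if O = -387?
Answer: 458889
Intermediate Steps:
p(W, u) = 14 - 3*W*u (p(W, u) = -3*W*u + 14 = 14 - 3*W*u)
453*(p(22, -21) + O) = 453*((14 - 3*22*(-21)) - 387) = 453*((14 + 1386) - 387) = 453*(1400 - 387) = 453*1013 = 458889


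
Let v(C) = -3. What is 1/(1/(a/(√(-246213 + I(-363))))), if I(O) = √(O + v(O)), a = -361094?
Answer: -361094/√(-246213 + I*√366) ≈ -0.028273 + 727.72*I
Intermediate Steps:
I(O) = √(-3 + O) (I(O) = √(O - 3) = √(-3 + O))
1/(1/(a/(√(-246213 + I(-363))))) = 1/(1/(-361094/√(-246213 + √(-3 - 363)))) = 1/(1/(-361094/√(-246213 + √(-366)))) = 1/(1/(-361094/√(-246213 + I*√366))) = 1/(-√(-246213 + I*√366)/361094) = -361094/√(-246213 + I*√366)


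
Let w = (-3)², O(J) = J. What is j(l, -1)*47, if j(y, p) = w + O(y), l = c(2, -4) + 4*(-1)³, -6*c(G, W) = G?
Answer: 658/3 ≈ 219.33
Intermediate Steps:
c(G, W) = -G/6
l = -13/3 (l = -⅙*2 + 4*(-1)³ = -⅓ + 4*(-1) = -⅓ - 4 = -13/3 ≈ -4.3333)
w = 9
j(y, p) = 9 + y
j(l, -1)*47 = (9 - 13/3)*47 = (14/3)*47 = 658/3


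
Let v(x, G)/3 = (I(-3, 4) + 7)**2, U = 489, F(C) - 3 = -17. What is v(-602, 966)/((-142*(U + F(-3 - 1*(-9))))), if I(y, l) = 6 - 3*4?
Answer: -3/67450 ≈ -4.4477e-5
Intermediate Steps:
F(C) = -14 (F(C) = 3 - 17 = -14)
I(y, l) = -6 (I(y, l) = 6 - 12 = -6)
v(x, G) = 3 (v(x, G) = 3*(-6 + 7)**2 = 3*1**2 = 3*1 = 3)
v(-602, 966)/((-142*(U + F(-3 - 1*(-9))))) = 3/((-142*(489 - 14))) = 3/((-142*475)) = 3/(-67450) = 3*(-1/67450) = -3/67450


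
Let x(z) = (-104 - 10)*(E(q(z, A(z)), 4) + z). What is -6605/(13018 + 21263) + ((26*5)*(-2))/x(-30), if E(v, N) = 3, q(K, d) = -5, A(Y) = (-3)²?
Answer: -1624625/5862051 ≈ -0.27714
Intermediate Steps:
A(Y) = 9
x(z) = -342 - 114*z (x(z) = (-104 - 10)*(3 + z) = -114*(3 + z) = -342 - 114*z)
-6605/(13018 + 21263) + ((26*5)*(-2))/x(-30) = -6605/(13018 + 21263) + ((26*5)*(-2))/(-342 - 114*(-30)) = -6605/34281 + (130*(-2))/(-342 + 3420) = -6605*1/34281 - 260/3078 = -6605/34281 - 260*1/3078 = -6605/34281 - 130/1539 = -1624625/5862051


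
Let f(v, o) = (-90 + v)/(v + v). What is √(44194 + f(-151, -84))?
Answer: 3*√447860262/302 ≈ 210.23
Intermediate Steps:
f(v, o) = (-90 + v)/(2*v) (f(v, o) = (-90 + v)/((2*v)) = (-90 + v)*(1/(2*v)) = (-90 + v)/(2*v))
√(44194 + f(-151, -84)) = √(44194 + (½)*(-90 - 151)/(-151)) = √(44194 + (½)*(-1/151)*(-241)) = √(44194 + 241/302) = √(13346829/302) = 3*√447860262/302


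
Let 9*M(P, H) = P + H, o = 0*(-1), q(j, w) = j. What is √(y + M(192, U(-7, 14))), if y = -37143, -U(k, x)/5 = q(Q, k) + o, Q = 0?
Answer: I*√334095/3 ≈ 192.67*I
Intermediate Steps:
o = 0
U(k, x) = 0 (U(k, x) = -5*(0 + 0) = -5*0 = 0)
M(P, H) = H/9 + P/9 (M(P, H) = (P + H)/9 = (H + P)/9 = H/9 + P/9)
√(y + M(192, U(-7, 14))) = √(-37143 + ((⅑)*0 + (⅑)*192)) = √(-37143 + (0 + 64/3)) = √(-37143 + 64/3) = √(-111365/3) = I*√334095/3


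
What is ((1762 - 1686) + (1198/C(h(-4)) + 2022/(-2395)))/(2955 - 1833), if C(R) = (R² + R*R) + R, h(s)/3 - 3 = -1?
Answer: 8454527/104800410 ≈ 0.080673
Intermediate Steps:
h(s) = 6 (h(s) = 9 + 3*(-1) = 9 - 3 = 6)
C(R) = R + 2*R² (C(R) = (R² + R²) + R = 2*R² + R = R + 2*R²)
((1762 - 1686) + (1198/C(h(-4)) + 2022/(-2395)))/(2955 - 1833) = ((1762 - 1686) + (1198/((6*(1 + 2*6))) + 2022/(-2395)))/(2955 - 1833) = (76 + (1198/((6*(1 + 12))) + 2022*(-1/2395)))/1122 = (76 + (1198/((6*13)) - 2022/2395))*(1/1122) = (76 + (1198/78 - 2022/2395))*(1/1122) = (76 + (1198*(1/78) - 2022/2395))*(1/1122) = (76 + (599/39 - 2022/2395))*(1/1122) = (76 + 1355747/93405)*(1/1122) = (8454527/93405)*(1/1122) = 8454527/104800410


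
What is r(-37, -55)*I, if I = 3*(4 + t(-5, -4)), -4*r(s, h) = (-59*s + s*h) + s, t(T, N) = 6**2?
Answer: -125430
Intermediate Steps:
t(T, N) = 36
r(s, h) = 29*s/2 - h*s/4 (r(s, h) = -((-59*s + s*h) + s)/4 = -((-59*s + h*s) + s)/4 = -(-58*s + h*s)/4 = 29*s/2 - h*s/4)
I = 120 (I = 3*(4 + 36) = 3*40 = 120)
r(-37, -55)*I = ((1/4)*(-37)*(58 - 1*(-55)))*120 = ((1/4)*(-37)*(58 + 55))*120 = ((1/4)*(-37)*113)*120 = -4181/4*120 = -125430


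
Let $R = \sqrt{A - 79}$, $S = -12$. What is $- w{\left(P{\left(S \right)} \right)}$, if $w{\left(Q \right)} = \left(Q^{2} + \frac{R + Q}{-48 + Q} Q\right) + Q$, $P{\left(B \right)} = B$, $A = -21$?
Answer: $- \frac{648}{5} - 2 i \approx -129.6 - 2.0 i$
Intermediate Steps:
$R = 10 i$ ($R = \sqrt{-21 - 79} = \sqrt{-100} = 10 i \approx 10.0 i$)
$w{\left(Q \right)} = Q + Q^{2} + \frac{Q \left(Q + 10 i\right)}{-48 + Q}$ ($w{\left(Q \right)} = \left(Q^{2} + \frac{10 i + Q}{-48 + Q} Q\right) + Q = \left(Q^{2} + \frac{Q + 10 i}{-48 + Q} Q\right) + Q = \left(Q^{2} + \frac{Q \left(Q + 10 i\right)}{-48 + Q}\right) + Q = Q + Q^{2} + \frac{Q \left(Q + 10 i\right)}{-48 + Q}$)
$- w{\left(P{\left(S \right)} \right)} = - \frac{\left(-12\right) \left(-48 + \left(-12\right)^{2} - -552 + 10 i\right)}{-48 - 12} = - \frac{\left(-12\right) \left(-48 + 144 + 552 + 10 i\right)}{-60} = - \frac{\left(-12\right) \left(-1\right) \left(648 + 10 i\right)}{60} = - (\frac{648}{5} + 2 i) = - \frac{648}{5} - 2 i$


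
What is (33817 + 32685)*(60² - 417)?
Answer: 211675866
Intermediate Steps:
(33817 + 32685)*(60² - 417) = 66502*(3600 - 417) = 66502*3183 = 211675866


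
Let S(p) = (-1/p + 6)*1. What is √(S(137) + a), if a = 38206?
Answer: √717200891/137 ≈ 195.48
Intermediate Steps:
S(p) = 6 - 1/p (S(p) = (6 - 1/p)*1 = 6 - 1/p)
√(S(137) + a) = √((6 - 1/137) + 38206) = √(821/137 + 38206) = √(5235043/137) = √717200891/137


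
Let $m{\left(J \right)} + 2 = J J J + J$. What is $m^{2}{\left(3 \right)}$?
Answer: $784$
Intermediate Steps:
$m{\left(J \right)} = -2 + J + J^{3}$ ($m{\left(J \right)} = -2 + \left(J J J + J\right) = -2 + \left(J J^{2} + J\right) = -2 + \left(J^{3} + J\right) = -2 + \left(J + J^{3}\right) = -2 + J + J^{3}$)
$m^{2}{\left(3 \right)} = \left(-2 + 3 + 3^{3}\right)^{2} = \left(-2 + 3 + 27\right)^{2} = 28^{2} = 784$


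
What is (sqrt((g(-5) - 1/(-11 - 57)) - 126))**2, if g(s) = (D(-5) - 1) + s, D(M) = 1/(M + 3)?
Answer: -9009/68 ≈ -132.49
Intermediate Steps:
D(M) = 1/(3 + M)
g(s) = -3/2 + s (g(s) = (1/(3 - 5) - 1) + s = (1/(-2) - 1) + s = (-1/2 - 1) + s = -3/2 + s)
(sqrt((g(-5) - 1/(-11 - 57)) - 126))**2 = (sqrt(((-3/2 - 5) - 1/(-11 - 57)) - 126))**2 = (sqrt((-13/2 - 1/(-68)) - 126))**2 = (sqrt((-13/2 - 1*(-1/68)) - 126))**2 = (sqrt((-13/2 + 1/68) - 126))**2 = (sqrt(-441/68 - 126))**2 = (sqrt(-9009/68))**2 = (3*I*sqrt(17017)/34)**2 = -9009/68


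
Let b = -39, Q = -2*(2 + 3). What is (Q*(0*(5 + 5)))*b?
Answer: 0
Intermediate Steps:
Q = -10 (Q = -2*5 = -10)
(Q*(0*(5 + 5)))*b = -0*(5 + 5)*(-39) = -0*10*(-39) = -10*0*(-39) = 0*(-39) = 0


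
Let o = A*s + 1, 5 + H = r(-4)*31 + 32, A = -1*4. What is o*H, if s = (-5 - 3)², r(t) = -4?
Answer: 24735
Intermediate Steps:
A = -4
H = -97 (H = -5 + (-4*31 + 32) = -5 + (-124 + 32) = -5 - 92 = -97)
s = 64 (s = (-8)² = 64)
o = -255 (o = -4*64 + 1 = -256 + 1 = -255)
o*H = -255*(-97) = 24735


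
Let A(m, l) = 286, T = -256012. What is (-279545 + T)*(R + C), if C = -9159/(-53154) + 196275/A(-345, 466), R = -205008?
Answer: 4200748461900326/38389 ≈ 1.0943e+11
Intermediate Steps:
C = 869618402/1266837 (C = -9159/(-53154) + 196275/286 = -9159*(-1/53154) + 196275*(1/286) = 3053/17718 + 196275/286 = 869618402/1266837 ≈ 686.45)
(-279545 + T)*(R + C) = (-279545 - 256012)*(-205008 + 869618402/1266837) = -535557*(-258842101294/1266837) = 4200748461900326/38389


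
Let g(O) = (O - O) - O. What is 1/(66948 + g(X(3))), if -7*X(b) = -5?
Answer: 7/468631 ≈ 1.4937e-5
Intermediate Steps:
X(b) = 5/7 (X(b) = -⅐*(-5) = 5/7)
g(O) = -O (g(O) = 0 - O = -O)
1/(66948 + g(X(3))) = 1/(66948 - 1*5/7) = 1/(66948 - 5/7) = 1/(468631/7) = 7/468631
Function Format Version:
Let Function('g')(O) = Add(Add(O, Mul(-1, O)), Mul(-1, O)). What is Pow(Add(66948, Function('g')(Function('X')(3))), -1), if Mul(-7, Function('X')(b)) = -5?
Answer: Rational(7, 468631) ≈ 1.4937e-5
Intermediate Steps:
Function('X')(b) = Rational(5, 7) (Function('X')(b) = Mul(Rational(-1, 7), -5) = Rational(5, 7))
Function('g')(O) = Mul(-1, O) (Function('g')(O) = Add(0, Mul(-1, O)) = Mul(-1, O))
Pow(Add(66948, Function('g')(Function('X')(3))), -1) = Pow(Add(66948, Mul(-1, Rational(5, 7))), -1) = Pow(Add(66948, Rational(-5, 7)), -1) = Pow(Rational(468631, 7), -1) = Rational(7, 468631)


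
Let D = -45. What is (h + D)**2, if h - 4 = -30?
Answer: 5041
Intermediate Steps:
h = -26 (h = 4 - 30 = -26)
(h + D)**2 = (-26 - 45)**2 = (-71)**2 = 5041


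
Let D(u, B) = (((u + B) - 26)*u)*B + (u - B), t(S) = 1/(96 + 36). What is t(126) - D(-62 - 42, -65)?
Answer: 174007549/132 ≈ 1.3182e+6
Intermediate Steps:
t(S) = 1/132
D(u, B) = u - B + B*u*(-26 + B + u) (D(u, B) = (((B + u) - 26)*u)*B + (u - B) = ((-26 + B + u)*u)*B + (u - B) = (u*(-26 + B + u))*B + (u - B) = B*u*(-26 + B + u) + (u - B) = u - B + B*u*(-26 + B + u))
t(126) - D(-62 - 42, -65) = 1/132 - ((-62 - 42) - 1*(-65) - 65*(-62 - 42)² + (-62 - 42)*(-65)² - 26*(-65)*(-62 - 42)) = 1/132 - (-104 + 65 - 65*(-104)² - 104*4225 - 26*(-65)*(-104)) = 1/132 - (-104 + 65 - 65*10816 - 439400 - 175760) = 1/132 - (-104 + 65 - 703040 - 439400 - 175760) = 1/132 - 1*(-1318239) = 1/132 + 1318239 = 174007549/132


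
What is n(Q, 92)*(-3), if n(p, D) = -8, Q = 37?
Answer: 24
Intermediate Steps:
n(Q, 92)*(-3) = -8*(-3) = 24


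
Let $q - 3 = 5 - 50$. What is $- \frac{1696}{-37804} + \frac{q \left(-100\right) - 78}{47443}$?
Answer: $\frac{59072854}{448383793} \approx 0.13175$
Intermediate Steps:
$q = -42$ ($q = 3 + \left(5 - 50\right) = 3 - 45 = -42$)
$- \frac{1696}{-37804} + \frac{q \left(-100\right) - 78}{47443} = - \frac{1696}{-37804} + \frac{\left(-42\right) \left(-100\right) - 78}{47443} = \left(-1696\right) \left(- \frac{1}{37804}\right) + \left(4200 - 78\right) \frac{1}{47443} = \frac{424}{9451} + 4122 \cdot \frac{1}{47443} = \frac{424}{9451} + \frac{4122}{47443} = \frac{59072854}{448383793}$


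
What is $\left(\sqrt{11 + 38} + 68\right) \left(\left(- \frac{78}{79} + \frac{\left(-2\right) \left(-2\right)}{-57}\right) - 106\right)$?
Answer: $- \frac{12052000}{1501} \approx -8029.3$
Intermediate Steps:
$\left(\sqrt{11 + 38} + 68\right) \left(\left(- \frac{78}{79} + \frac{\left(-2\right) \left(-2\right)}{-57}\right) - 106\right) = \left(\sqrt{49} + 68\right) \left(\left(\left(-78\right) \frac{1}{79} + 4 \left(- \frac{1}{57}\right)\right) - 106\right) = \left(7 + 68\right) \left(\left(- \frac{78}{79} - \frac{4}{57}\right) - 106\right) = 75 \left(- \frac{4762}{4503} - 106\right) = 75 \left(- \frac{482080}{4503}\right) = - \frac{12052000}{1501}$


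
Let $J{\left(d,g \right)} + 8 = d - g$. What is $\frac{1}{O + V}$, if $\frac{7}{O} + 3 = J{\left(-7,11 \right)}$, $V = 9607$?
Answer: $\frac{29}{278596} \approx 0.00010409$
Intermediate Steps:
$J{\left(d,g \right)} = -8 + d - g$ ($J{\left(d,g \right)} = -8 + \left(d - g\right) = -8 + d - g$)
$O = - \frac{7}{29}$ ($O = \frac{7}{-3 - 26} = \frac{7}{-29} = 7 \left(- \frac{1}{29}\right) = - \frac{7}{29} \approx -0.24138$)
$\frac{1}{O + V} = \frac{1}{- \frac{7}{29} + 9607} = \frac{1}{\frac{278596}{29}} = \frac{29}{278596}$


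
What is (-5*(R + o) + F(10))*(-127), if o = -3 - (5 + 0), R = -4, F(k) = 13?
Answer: -9271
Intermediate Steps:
o = -8 (o = -3 - 1*5 = -3 - 5 = -8)
(-5*(R + o) + F(10))*(-127) = (-5*(-4 - 8) + 13)*(-127) = (-5*(-12) + 13)*(-127) = (60 + 13)*(-127) = 73*(-127) = -9271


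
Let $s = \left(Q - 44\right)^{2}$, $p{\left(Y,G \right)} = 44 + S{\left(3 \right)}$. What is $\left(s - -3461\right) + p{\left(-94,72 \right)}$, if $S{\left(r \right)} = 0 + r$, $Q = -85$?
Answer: $20149$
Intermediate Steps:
$S{\left(r \right)} = r$
$p{\left(Y,G \right)} = 47$ ($p{\left(Y,G \right)} = 44 + 3 = 47$)
$s = 16641$ ($s = \left(-85 - 44\right)^{2} = \left(-129\right)^{2} = 16641$)
$\left(s - -3461\right) + p{\left(-94,72 \right)} = \left(16641 - -3461\right) + 47 = \left(16641 + 3461\right) + 47 = 20102 + 47 = 20149$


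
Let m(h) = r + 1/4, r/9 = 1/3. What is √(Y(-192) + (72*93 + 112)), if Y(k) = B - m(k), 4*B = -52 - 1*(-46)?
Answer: √27213/2 ≈ 82.482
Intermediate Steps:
r = 3 (r = 9/3 = 9*(⅓) = 3)
m(h) = 13/4 (m(h) = 3 + 1/4 = 3 + ¼ = 13/4)
B = -3/2 (B = (-52 - 1*(-46))/4 = (-52 + 46)/4 = (¼)*(-6) = -3/2 ≈ -1.5000)
Y(k) = -19/4 (Y(k) = -3/2 - 1*13/4 = -3/2 - 13/4 = -19/4)
√(Y(-192) + (72*93 + 112)) = √(-19/4 + (72*93 + 112)) = √(-19/4 + (6696 + 112)) = √(-19/4 + 6808) = √(27213/4) = √27213/2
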